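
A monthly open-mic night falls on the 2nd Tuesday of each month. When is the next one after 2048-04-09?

April 2048 starts on a Wednesday; its first Tuesday is the 7th, so the 2nd Tuesday is the 14th — 2048-04-14.
2048-04-14 is after 2048-04-09, so that is the next one.

2048-04-14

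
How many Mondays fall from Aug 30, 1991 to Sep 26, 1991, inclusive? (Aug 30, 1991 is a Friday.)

4

Aug 30, 1991 is a Friday; the first Monday on or after it is Sep 2, 1991 (3 days later).
From Sep 2, 1991 to Sep 26, 1991 is 26 − 2 = 24 days.
24 ÷ 7 = 3 full weeks with remainder 3, so 3 more Mondays after the first → 4.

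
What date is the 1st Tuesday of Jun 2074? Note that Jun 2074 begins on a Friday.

Jun 5, 2074

Jun 2074 begins on a Friday, so the first Tuesday is Jun 5 (4 days later).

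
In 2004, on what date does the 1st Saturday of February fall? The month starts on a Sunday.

2004-02-07

February 2004 begins on a Sunday, so the first Saturday is February 7 (6 days later).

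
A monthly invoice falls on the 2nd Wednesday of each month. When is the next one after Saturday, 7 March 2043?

March 2043 starts on a Sunday; its first Wednesday is the 4th, so the 2nd Wednesday is the 11th — 11 March 2043.
11 March 2043 is after 7 March 2043, so that is the next one.

11 March 2043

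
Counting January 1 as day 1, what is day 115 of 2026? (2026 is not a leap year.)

Jan has 31 days (115 − 31 = 84 remain).
Feb has 28 days (84 − 28 = 56 remain).
Mar has 31 days (56 − 31 = 25 remain).
25 into Apr → Apr 25.

Apr 25, 2026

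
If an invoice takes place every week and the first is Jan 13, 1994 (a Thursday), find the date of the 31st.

Aug 11, 1994

The 31st occurrence is 30 intervals after the first: 30 × 7 = 210 days after Jan 13, 1994.
Jan has 31 days — 18 days to the end of Jan leaves 192.
Feb has 28 days (164 left).
Mar has 31 days (133 left).
Apr has 30 days (103 left).
May has 31 days (72 left).
Jun has 30 days (42 left).
Jul has 31 days (11 left).
11 days into Aug → Aug 11, 1994.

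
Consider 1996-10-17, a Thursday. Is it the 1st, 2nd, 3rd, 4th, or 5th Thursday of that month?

Day 17 falls in week ⌈17/7⌉ of the month.
Days 1–7 hold the 1st Thursday, 8–14 the 2nd, 15–21 the 3rd, 22–28 the 4th, 29–31 the 5th.
17 is in the range for the 3rd.

3rd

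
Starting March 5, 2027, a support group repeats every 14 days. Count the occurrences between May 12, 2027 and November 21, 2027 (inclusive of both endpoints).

14

Occurrences land 14·i days after March 5, 2027 for i = 0, 1, 2, …
May 12, 2027 is 68 days after the start; 68 ÷ 14 = 4 remainder 12; since the remainder is 12, round up to i = 5. First occurrence in the window: #6 on May 14, 2027 (5×14 = 70 days in).
November 21, 2027 is 261 days after the start; 261 ÷ 14 = 18 remainder 9. Last occurrence in the window: #19 on November 12, 2027.
Occurrences #6 through #19: 14 in total.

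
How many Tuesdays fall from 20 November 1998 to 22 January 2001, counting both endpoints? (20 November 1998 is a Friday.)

113

20 November 1998 is a Friday; the first Tuesday on or after it is 24 November 1998 (4 days later).
From 24 November 1998 to 22 January 2001: 37 + 365 + 366 + 22 = 790 days (rest of 1998, 1999, 2000, to 22 January 2001 in 2001).
790 ÷ 7 = 112 full weeks with remainder 6, so 112 more Tuesdays after the first → 113.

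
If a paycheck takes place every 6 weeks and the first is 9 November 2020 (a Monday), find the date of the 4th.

The 4th occurrence is 3 intervals after the first: 3 × 42 = 126 days after 9 November 2020.
November has 30 days — 21 days to the end of November leaves 105.
December has 31 days (74 left).
January has 31 days (43 left).
February has 28 days (15 left).
15 days into March → 15 March 2021.

15 March 2021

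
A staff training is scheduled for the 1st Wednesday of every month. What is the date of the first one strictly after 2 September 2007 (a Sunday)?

5 September 2007

September 2007 starts on a Saturday, so its 1st Wednesday is 5 September 2007 (4 days in).
5 September 2007 is after 2 September 2007, so that is the next one.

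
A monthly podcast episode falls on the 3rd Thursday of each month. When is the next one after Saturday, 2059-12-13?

December 2059 starts on a Monday; its first Thursday is the 4th, so the 3rd Thursday is the 18th — 2059-12-18.
2059-12-18 is after 2059-12-13, so that is the next one.

2059-12-18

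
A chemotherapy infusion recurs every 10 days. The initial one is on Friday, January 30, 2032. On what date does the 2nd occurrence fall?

The 2nd occurrence is 1 interval after the first: 1 × 10 = 10 days after January 30, 2032.
January has 31 days — 1 day to the end of January leaves 9.
9 days into February → February 9, 2032.

February 9, 2032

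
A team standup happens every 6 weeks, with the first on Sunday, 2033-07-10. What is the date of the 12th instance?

2034-10-15

The 12th occurrence is 11 intervals after the first: 11 × 42 = 462 days after 2033-07-10.
July has 31 days — 21 days to the end of July leaves 441.
From end of July to end of 2033 is 153 days (288 left).
January has 31 days (257 left).
February has 28 days (229 left).
March has 31 days (198 left).
April has 30 days (168 left).
May has 31 days (137 left).
June has 30 days (107 left).
July has 31 days (76 left).
August has 31 days (45 left).
September has 30 days (15 left).
15 days into October → 2034-10-15.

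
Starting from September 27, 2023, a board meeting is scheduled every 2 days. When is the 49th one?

January 1, 2024

The 49th occurrence is 48 intervals after the first: 48 × 2 = 96 days after September 27, 2023.
September has 30 days — 3 days to the end of September leaves 93.
October has 31 days (62 left).
November has 30 days (32 left).
December has 31 days (1 left).
1 day into January → January 1, 2024.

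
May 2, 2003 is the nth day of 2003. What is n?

Days in months before May: 31 + 28 + 31 + 30 = 120.
Plus 2 days into May → day 122.

122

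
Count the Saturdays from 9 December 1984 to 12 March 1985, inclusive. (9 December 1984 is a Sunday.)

13

9 December 1984 is a Sunday; the first Saturday on or after it is 15 December 1984 (6 days later).
From 15 December 1984 to 12 March 1985: 16 + 31 + 28 + 12 = 87 days (rest of December, January, February, March).
87 ÷ 7 = 12 full weeks with remainder 3, so 12 more Saturdays after the first → 13.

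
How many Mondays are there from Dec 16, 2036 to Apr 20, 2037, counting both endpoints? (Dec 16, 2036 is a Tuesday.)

Dec 16, 2036 is a Tuesday; the first Monday on or after it is Dec 22, 2036 (6 days later).
From Dec 22, 2036 to Apr 20, 2037: 9 + 31 + 28 + 31 + 20 = 119 days (rest of Dec, Jan, Feb, Mar, Apr).
119 ÷ 7 = 17 full weeks with remainder 0, so 17 more Mondays after the first → 18.

18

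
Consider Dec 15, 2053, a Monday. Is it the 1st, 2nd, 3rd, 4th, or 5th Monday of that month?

3rd

Day 15 falls in week ⌈15/7⌉ of the month.
Days 1–7 hold the 1st Monday, 8–14 the 2nd, 15–21 the 3rd, 22–28 the 4th, 29–31 the 5th.
15 is in the range for the 3rd.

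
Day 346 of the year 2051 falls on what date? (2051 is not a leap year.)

Dec 12, 2051

Jan has 31 days (346 − 31 = 315 remain).
Feb has 28 days (315 − 28 = 287 remain).
Mar has 31 days (287 − 31 = 256 remain).
Apr has 30 days (256 − 30 = 226 remain).
May has 31 days (226 − 31 = 195 remain).
Jun has 30 days (195 − 30 = 165 remain).
Jul has 31 days (165 − 31 = 134 remain).
Aug has 31 days (134 − 31 = 103 remain).
Sep has 30 days (103 − 30 = 73 remain).
Oct has 31 days (73 − 31 = 42 remain).
Nov has 30 days (42 − 30 = 12 remain).
12 into Dec → Dec 12.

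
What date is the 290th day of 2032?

Oct 16, 2032

Jan has 31 days (290 − 31 = 259 remain).
Feb has 29 days (259 − 29 = 230 remain).
Mar has 31 days (230 − 31 = 199 remain).
Apr has 30 days (199 − 30 = 169 remain).
May has 31 days (169 − 31 = 138 remain).
Jun has 30 days (138 − 30 = 108 remain).
Jul has 31 days (108 − 31 = 77 remain).
Aug has 31 days (77 − 31 = 46 remain).
Sep has 30 days (46 − 30 = 16 remain).
16 into Oct → Oct 16.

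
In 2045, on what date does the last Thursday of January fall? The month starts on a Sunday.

26 January 2045

January 2045 begins on a Sunday, so the first Thursday is January 5 (4 days later).
January 2045 has 31 days. Adding weeks: 5, 12, 19, 26 — the last one ≤ 31 is the 26th.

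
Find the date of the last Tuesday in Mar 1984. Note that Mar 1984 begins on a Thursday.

Mar 1984 begins on a Thursday, so the first Tuesday is Mar 6 (5 days later).
Mar 1984 has 31 days. Adding weeks: 6, 13, 20, 27 — the last one ≤ 31 is the 27th.

Mar 27, 1984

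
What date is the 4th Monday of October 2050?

October 2050 begins on a Saturday, so the first Monday is October 3 (2 days later).
The 4th Monday is 3 weeks later: 3 + 21 = 24.

24 October 2050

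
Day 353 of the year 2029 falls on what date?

Jan has 31 days (353 − 31 = 322 remain).
Feb has 28 days (322 − 28 = 294 remain).
Mar has 31 days (294 − 31 = 263 remain).
Apr has 30 days (263 − 30 = 233 remain).
May has 31 days (233 − 31 = 202 remain).
Jun has 30 days (202 − 30 = 172 remain).
Jul has 31 days (172 − 31 = 141 remain).
Aug has 31 days (141 − 31 = 110 remain).
Sep has 30 days (110 − 30 = 80 remain).
Oct has 31 days (80 − 31 = 49 remain).
Nov has 30 days (49 − 30 = 19 remain).
19 into Dec → Dec 19.

Dec 19, 2029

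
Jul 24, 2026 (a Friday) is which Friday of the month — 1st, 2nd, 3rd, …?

4th

Day 24 falls in week ⌈24/7⌉ of the month.
Days 1–7 hold the 1st Friday, 8–14 the 2nd, 15–21 the 3rd, 22–28 the 4th, 29–31 the 5th.
24 is in the range for the 4th.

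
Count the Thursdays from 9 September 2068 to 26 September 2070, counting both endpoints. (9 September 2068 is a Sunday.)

107

9 September 2068 is a Sunday; the first Thursday on or after it is 13 September 2068 (4 days later).
From 13 September 2068 to 26 September 2070: 109 + 365 + 269 = 743 days (rest of 2068, 2069, to 26 September 2070 in 2070).
743 ÷ 7 = 106 full weeks with remainder 1, so 106 more Thursdays after the first → 107.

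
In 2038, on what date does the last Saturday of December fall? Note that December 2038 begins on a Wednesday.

December 25, 2038

December 2038 begins on a Wednesday, so the first Saturday is December 4 (3 days later).
December 2038 has 31 days. Adding weeks: 4, 11, 18, 25 — the last one ≤ 31 is the 25th.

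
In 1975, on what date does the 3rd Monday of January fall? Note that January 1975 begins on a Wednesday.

1975-01-20

January 1975 begins on a Wednesday, so the first Monday is January 6 (5 days later).
The 3rd Monday is 2 weeks later: 6 + 14 = 20.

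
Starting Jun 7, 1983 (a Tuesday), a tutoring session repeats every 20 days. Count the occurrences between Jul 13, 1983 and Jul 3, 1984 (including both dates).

18

Occurrences land 20·i days after Jun 7, 1983 for i = 0, 1, 2, …
Jul 13, 1983 is 36 days after the start; 36 ÷ 20 = 1 remainder 16; since the remainder is 16, round up to i = 2. First occurrence in the window: #3 on Jul 17, 1983 (2×20 = 40 days in).
Jul 3, 1984 is 392 days after the start; 392 ÷ 20 = 19 remainder 12. Last occurrence in the window: #20 on Jun 21, 1984.
Occurrences #3 through #20: 18 in total.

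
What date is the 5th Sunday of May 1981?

May 1981 begins on a Friday, so the first Sunday is May 3 (2 days later).
The 5th Sunday is 4 weeks later: 3 + 28 = 31.

31 May 1981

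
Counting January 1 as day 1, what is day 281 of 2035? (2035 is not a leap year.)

Oct 8, 2035

Jan has 31 days (281 − 31 = 250 remain).
Feb has 28 days (250 − 28 = 222 remain).
Mar has 31 days (222 − 31 = 191 remain).
Apr has 30 days (191 − 30 = 161 remain).
May has 31 days (161 − 31 = 130 remain).
Jun has 30 days (130 − 30 = 100 remain).
Jul has 31 days (100 − 31 = 69 remain).
Aug has 31 days (69 − 31 = 38 remain).
Sep has 30 days (38 − 30 = 8 remain).
8 into Oct → Oct 8.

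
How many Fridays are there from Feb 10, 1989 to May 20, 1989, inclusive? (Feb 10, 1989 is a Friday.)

15

Feb 10, 1989 is a Friday; the first Friday on or after it is Feb 10, 1989.
From Feb 10, 1989 to May 20, 1989: 18 + 31 + 30 + 20 = 99 days (rest of Feb, Mar, Apr, May).
99 ÷ 7 = 14 full weeks with remainder 1, so 14 more Fridays after the first → 15.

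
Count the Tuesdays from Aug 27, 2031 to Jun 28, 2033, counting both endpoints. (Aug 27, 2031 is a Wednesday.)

96

Aug 27, 2031 is a Wednesday; the first Tuesday on or after it is Sep 2, 2031 (6 days later).
From Sep 2, 2031 to Jun 28, 2033: 120 + 366 + 179 = 665 days (rest of 2031, 2032, to Jun 28, 2033 in 2033).
665 ÷ 7 = 95 full weeks with remainder 0, so 95 more Tuesdays after the first → 96.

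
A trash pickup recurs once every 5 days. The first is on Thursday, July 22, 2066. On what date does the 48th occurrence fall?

March 14, 2067

The 48th occurrence is 47 intervals after the first: 47 × 5 = 235 days after July 22, 2066.
July has 31 days — 9 days to the end of July leaves 226.
August has 31 days (195 left).
September has 30 days (165 left).
October has 31 days (134 left).
November has 30 days (104 left).
December has 31 days (73 left).
January has 31 days (42 left).
February has 28 days (14 left).
14 days into March → March 14, 2067.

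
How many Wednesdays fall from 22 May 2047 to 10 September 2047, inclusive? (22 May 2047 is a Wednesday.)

16

22 May 2047 is a Wednesday; the first Wednesday on or after it is 22 May 2047.
From 22 May 2047 to 10 September 2047: 9 + 30 + 31 + 31 + 10 = 111 days (rest of May, June, July, August, September).
111 ÷ 7 = 15 full weeks with remainder 6, so 15 more Wednesdays after the first → 16.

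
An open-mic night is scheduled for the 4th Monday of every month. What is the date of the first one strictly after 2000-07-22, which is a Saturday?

July 2000 starts on a Saturday; its first Monday is the 3rd, so the 4th Monday is the 24th — 2000-07-24.
2000-07-24 is after 2000-07-22, so that is the next one.

2000-07-24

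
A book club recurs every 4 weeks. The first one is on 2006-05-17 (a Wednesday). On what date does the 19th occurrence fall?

The 19th occurrence is 18 intervals after the first: 18 × 28 = 504 days after 2006-05-17.
May has 31 days — 14 days to the end of May leaves 490.
From end of May to end of 2006 is 214 days (276 left).
January has 31 days (245 left).
February has 28 days (217 left).
March has 31 days (186 left).
April has 30 days (156 left).
May has 31 days (125 left).
June has 30 days (95 left).
July has 31 days (64 left).
August has 31 days (33 left).
September has 30 days (3 left).
3 days into October → 2007-10-03.

2007-10-03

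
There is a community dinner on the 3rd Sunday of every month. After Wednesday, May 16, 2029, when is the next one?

May 20, 2029

May 2029 starts on a Tuesday; its first Sunday is the 6th, so the 3rd Sunday is the 20th — May 20, 2029.
May 20, 2029 is after May 16, 2029, so that is the next one.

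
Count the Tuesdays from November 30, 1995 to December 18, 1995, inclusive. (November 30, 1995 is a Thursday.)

November 30, 1995 is a Thursday; the first Tuesday on or after it is December 5, 1995 (5 days later).
From December 5, 1995 to December 18, 1995 is 18 − 5 = 13 days.
13 ÷ 7 = 1 full weeks with remainder 6, so 1 more Tuesdays after the first → 2.

2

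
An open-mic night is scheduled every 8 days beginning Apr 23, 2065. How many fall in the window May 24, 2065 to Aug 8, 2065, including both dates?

10

Occurrences land 8·i days after Apr 23, 2065 for i = 0, 1, 2, …
May 24, 2065 is 31 days after the start; 31 ÷ 8 = 3 remainder 7; since the remainder is 7, round up to i = 4. First occurrence in the window: #5 on May 25, 2065 (4×8 = 32 days in).
Aug 8, 2065 is 107 days after the start; 107 ÷ 8 = 13 remainder 3. Last occurrence in the window: #14 on Aug 5, 2065.
Occurrences #5 through #14: 10 in total.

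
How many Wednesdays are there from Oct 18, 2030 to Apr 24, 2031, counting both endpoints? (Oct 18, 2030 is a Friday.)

27

Oct 18, 2030 is a Friday; the first Wednesday on or after it is Oct 23, 2030 (5 days later).
From Oct 23, 2030 to Apr 24, 2031: 8 + 30 + 31 + 31 + 28 + 31 + 24 = 183 days (rest of Oct, Nov, Dec, Jan, Feb, Mar, Apr).
183 ÷ 7 = 26 full weeks with remainder 1, so 26 more Wednesdays after the first → 27.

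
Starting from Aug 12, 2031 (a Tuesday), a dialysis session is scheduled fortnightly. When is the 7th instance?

Nov 4, 2031

The 7th occurrence is 6 intervals after the first: 6 × 14 = 84 days after Aug 12, 2031.
Aug has 31 days — 19 days to the end of Aug leaves 65.
Sep has 30 days (35 left).
Oct has 31 days (4 left).
4 days into Nov → Nov 4, 2031.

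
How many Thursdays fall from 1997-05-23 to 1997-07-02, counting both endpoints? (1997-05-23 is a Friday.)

1997-05-23 is a Friday; the first Thursday on or after it is 1997-05-29 (6 days later).
From 1997-05-29 to 1997-07-02: 2 + 30 + 2 = 34 days (rest of May, June, July).
34 ÷ 7 = 4 full weeks with remainder 6, so 4 more Thursdays after the first → 5.

5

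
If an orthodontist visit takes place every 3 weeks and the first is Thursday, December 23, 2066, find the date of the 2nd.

January 13, 2067

The 2nd occurrence is 1 interval after the first: 1 × 21 = 21 days after December 23, 2066.
December has 31 days — 8 days to the end of December leaves 13.
13 days into January → January 13, 2067.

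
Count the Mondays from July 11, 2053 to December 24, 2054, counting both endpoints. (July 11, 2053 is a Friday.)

July 11, 2053 is a Friday; the first Monday on or after it is July 14, 2053 (3 days later).
From July 14, 2053 to December 24, 2054: 170 + 358 = 528 days (rest of 2053, to December 24, 2054 in 2054).
528 ÷ 7 = 75 full weeks with remainder 3, so 75 more Mondays after the first → 76.

76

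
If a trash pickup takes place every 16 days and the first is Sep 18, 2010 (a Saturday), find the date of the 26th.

Oct 23, 2011

The 26th occurrence is 25 intervals after the first: 25 × 16 = 400 days after Sep 18, 2010.
Sep has 30 days — 12 days to the end of Sep leaves 388.
Oct has 31 days (357 left).
Nov has 30 days (327 left).
Dec has 31 days (296 left).
Jan has 31 days (265 left).
Feb has 28 days (237 left).
Mar has 31 days (206 left).
Apr has 30 days (176 left).
May has 31 days (145 left).
Jun has 30 days (115 left).
Jul has 31 days (84 left).
Aug has 31 days (53 left).
Sep has 30 days (23 left).
23 days into Oct → Oct 23, 2011.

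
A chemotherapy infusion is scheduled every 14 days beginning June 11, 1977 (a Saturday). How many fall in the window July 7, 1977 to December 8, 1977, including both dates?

11

Occurrences land 14·i days after June 11, 1977 for i = 0, 1, 2, …
July 7, 1977 is 26 days after the start; 26 ÷ 14 = 1 remainder 12; since the remainder is 12, round up to i = 2. First occurrence in the window: #3 on July 9, 1977 (2×14 = 28 days in).
December 8, 1977 is 180 days after the start; 180 ÷ 14 = 12 remainder 12. Last occurrence in the window: #13 on November 26, 1977.
Occurrences #3 through #13: 11 in total.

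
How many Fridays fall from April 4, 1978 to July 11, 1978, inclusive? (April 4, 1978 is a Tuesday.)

14

April 4, 1978 is a Tuesday; the first Friday on or after it is April 7, 1978 (3 days later).
From April 7, 1978 to July 11, 1978: 23 + 31 + 30 + 11 = 95 days (rest of April, May, June, July).
95 ÷ 7 = 13 full weeks with remainder 4, so 13 more Fridays after the first → 14.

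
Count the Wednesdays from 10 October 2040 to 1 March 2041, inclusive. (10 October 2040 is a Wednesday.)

10 October 2040 is a Wednesday; the first Wednesday on or after it is 10 October 2040.
From 10 October 2040 to 1 March 2041: 21 + 30 + 31 + 31 + 28 + 1 = 142 days (rest of October, November, December, January, February, March).
142 ÷ 7 = 20 full weeks with remainder 2, so 20 more Wednesdays after the first → 21.

21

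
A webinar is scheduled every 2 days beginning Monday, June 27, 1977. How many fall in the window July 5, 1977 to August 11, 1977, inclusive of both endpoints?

19

Occurrences land 2·i days after June 27, 1977 for i = 0, 1, 2, …
July 5, 1977 is 8 days after the start; 8 ÷ 2 = 4 remainder 0. First occurrence in the window: #5 on July 5, 1977 (4×2 = 8 days in).
August 11, 1977 is 45 days after the start; 45 ÷ 2 = 22 remainder 1. Last occurrence in the window: #23 on August 10, 1977.
Occurrences #5 through #23: 19 in total.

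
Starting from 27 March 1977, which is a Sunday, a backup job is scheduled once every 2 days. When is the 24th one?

The 24th occurrence is 23 intervals after the first: 23 × 2 = 46 days after 27 March 1977.
March has 31 days — 4 days to the end of March leaves 42.
April has 30 days (12 left).
12 days into May → 12 May 1977.

12 May 1977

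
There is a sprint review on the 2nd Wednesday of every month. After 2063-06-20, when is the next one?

2063-07-11

June 2063 starts on a Friday; its first Wednesday is the 6th, so the 2nd Wednesday is the 13th — 2063-06-13.
That is not after 2063-06-20, so look at July 2063.
July 2063 starts on a Sunday; its first Wednesday is the 4th, so the 2nd Wednesday is the 11th — 2063-07-11.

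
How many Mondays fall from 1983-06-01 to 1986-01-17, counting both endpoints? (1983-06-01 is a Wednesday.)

137

1983-06-01 is a Wednesday; the first Monday on or after it is 1983-06-06 (5 days later).
From 1983-06-06 to 1986-01-17: 208 + 366 + 365 + 17 = 956 days (rest of 1983, 1984, 1985, to 1986-01-17 in 1986).
956 ÷ 7 = 136 full weeks with remainder 4, so 136 more Mondays after the first → 137.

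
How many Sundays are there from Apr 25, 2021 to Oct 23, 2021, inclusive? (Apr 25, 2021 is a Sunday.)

Apr 25, 2021 is a Sunday; the first Sunday on or after it is Apr 25, 2021.
From Apr 25, 2021 to Oct 23, 2021: 5 + 31 + 30 + 31 + 31 + 30 + 23 = 181 days (rest of Apr, May, Jun, Jul, Aug, Sep, Oct).
181 ÷ 7 = 25 full weeks with remainder 6, so 25 more Sundays after the first → 26.

26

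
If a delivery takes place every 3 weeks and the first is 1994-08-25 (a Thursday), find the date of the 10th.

The 10th occurrence is 9 intervals after the first: 9 × 21 = 189 days after 1994-08-25.
August has 31 days — 6 days to the end of August leaves 183.
September has 30 days (153 left).
October has 31 days (122 left).
November has 30 days (92 left).
December has 31 days (61 left).
January has 31 days (30 left).
February has 28 days (2 left).
2 days into March → 1995-03-02.

1995-03-02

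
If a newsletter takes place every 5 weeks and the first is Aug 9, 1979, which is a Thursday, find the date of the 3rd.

Oct 18, 1979

The 3rd occurrence is 2 intervals after the first: 2 × 35 = 70 days after Aug 9, 1979.
Aug has 31 days — 22 days to the end of Aug leaves 48.
Sep has 30 days (18 left).
18 days into Oct → Oct 18, 1979.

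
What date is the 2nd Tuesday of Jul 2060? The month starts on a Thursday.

Jul 2060 begins on a Thursday, so the first Tuesday is Jul 6 (5 days later).
The 2nd Tuesday is 1 weeks later: 6 + 7 = 13.

Jul 13, 2060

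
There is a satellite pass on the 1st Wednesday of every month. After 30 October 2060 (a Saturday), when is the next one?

October 2060 starts on a Friday, so its 1st Wednesday is 6 October 2060 (5 days in).
That is not after 30 October 2060, so look at November 2060.
November 2060 starts on a Monday, so its 1st Wednesday is 3 November 2060 (2 days in).

3 November 2060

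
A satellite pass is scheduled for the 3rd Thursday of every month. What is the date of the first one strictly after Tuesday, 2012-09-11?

September 2012 starts on a Saturday; its first Thursday is the 6th, so the 3rd Thursday is the 20th — 2012-09-20.
2012-09-20 is after 2012-09-11, so that is the next one.

2012-09-20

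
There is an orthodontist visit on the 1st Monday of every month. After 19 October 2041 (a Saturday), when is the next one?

4 November 2041

October 2041 starts on a Tuesday, so its 1st Monday is 7 October 2041 (6 days in).
That is not after 19 October 2041, so look at November 2041.
November 2041 starts on a Friday, so its 1st Monday is 4 November 2041 (3 days in).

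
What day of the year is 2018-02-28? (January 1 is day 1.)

59

Days in months before February: 31 = 31.
Plus 28 days into February → day 59.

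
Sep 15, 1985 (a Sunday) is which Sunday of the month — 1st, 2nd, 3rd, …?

3rd

Day 15 falls in week ⌈15/7⌉ of the month.
Days 1–7 hold the 1st Sunday, 8–14 the 2nd, 15–21 the 3rd, 22–28 the 4th, 29–31 the 5th.
15 is in the range for the 3rd.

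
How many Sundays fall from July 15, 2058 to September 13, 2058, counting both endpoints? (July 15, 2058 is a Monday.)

8

July 15, 2058 is a Monday; the first Sunday on or after it is July 21, 2058 (6 days later).
From July 21, 2058 to September 13, 2058: 10 + 31 + 13 = 54 days (rest of July, August, September).
54 ÷ 7 = 7 full weeks with remainder 5, so 7 more Sundays after the first → 8.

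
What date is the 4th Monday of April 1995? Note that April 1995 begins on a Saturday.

April 1995 begins on a Saturday, so the first Monday is April 3 (2 days later).
The 4th Monday is 3 weeks later: 3 + 21 = 24.

1995-04-24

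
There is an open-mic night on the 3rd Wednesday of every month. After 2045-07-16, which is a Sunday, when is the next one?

July 2045 starts on a Saturday; its first Wednesday is the 5th, so the 3rd Wednesday is the 19th — 2045-07-19.
2045-07-19 is after 2045-07-16, so that is the next one.

2045-07-19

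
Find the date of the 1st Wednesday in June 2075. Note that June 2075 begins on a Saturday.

5 June 2075

June 2075 begins on a Saturday, so the first Wednesday is June 5 (4 days later).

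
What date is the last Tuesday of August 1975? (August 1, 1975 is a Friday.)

August 1975 begins on a Friday, so the first Tuesday is August 5 (4 days later).
August 1975 has 31 days. Adding weeks: 5, 12, 19, 26 — the last one ≤ 31 is the 26th.

26 August 1975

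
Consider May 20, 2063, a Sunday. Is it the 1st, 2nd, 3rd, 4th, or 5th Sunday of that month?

3rd

Day 20 falls in week ⌈20/7⌉ of the month.
Days 1–7 hold the 1st Sunday, 8–14 the 2nd, 15–21 the 3rd, 22–28 the 4th, 29–31 the 5th.
20 is in the range for the 3rd.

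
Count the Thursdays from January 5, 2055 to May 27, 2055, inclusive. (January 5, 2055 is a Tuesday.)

21

January 5, 2055 is a Tuesday; the first Thursday on or after it is January 7, 2055 (2 days later).
From January 7, 2055 to May 27, 2055: 24 + 28 + 31 + 30 + 27 = 140 days (rest of January, February, March, April, May).
140 ÷ 7 = 20 full weeks with remainder 0, so 20 more Thursdays after the first → 21.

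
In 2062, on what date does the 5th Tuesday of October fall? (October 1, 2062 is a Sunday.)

October 31, 2062

October 2062 begins on a Sunday, so the first Tuesday is October 3 (2 days later).
The 5th Tuesday is 4 weeks later: 3 + 28 = 31.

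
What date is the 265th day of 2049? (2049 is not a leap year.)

January has 31 days (265 − 31 = 234 remain).
February has 28 days (234 − 28 = 206 remain).
March has 31 days (206 − 31 = 175 remain).
April has 30 days (175 − 30 = 145 remain).
May has 31 days (145 − 31 = 114 remain).
June has 30 days (114 − 30 = 84 remain).
July has 31 days (84 − 31 = 53 remain).
August has 31 days (53 − 31 = 22 remain).
22 into September → September 22.

2049-09-22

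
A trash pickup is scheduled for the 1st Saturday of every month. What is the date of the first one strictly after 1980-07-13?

1980-08-02

July 1980 starts on a Tuesday, so its 1st Saturday is 1980-07-05 (4 days in).
That is not after 1980-07-13, so look at August 1980.
August 1980 starts on a Friday, so its 1st Saturday is 1980-08-02 (1 day in).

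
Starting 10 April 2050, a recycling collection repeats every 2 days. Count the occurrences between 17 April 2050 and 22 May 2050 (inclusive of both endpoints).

18

Occurrences land 2·i days after 10 April 2050 for i = 0, 1, 2, …
17 April 2050 is 7 days after the start; 7 ÷ 2 = 3 remainder 1; since the remainder is 1, round up to i = 4. First occurrence in the window: #5 on 18 April 2050 (4×2 = 8 days in).
22 May 2050 is 42 days after the start; 42 ÷ 2 = 21 remainder 0. Last occurrence in the window: #22 on 22 May 2050.
Occurrences #5 through #22: 18 in total.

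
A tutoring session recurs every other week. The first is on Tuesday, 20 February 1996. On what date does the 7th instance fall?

The 7th occurrence is 6 intervals after the first: 6 × 14 = 84 days after 20 February 1996.
February has 29 days — 9 days to the end of February leaves 75.
March has 31 days (44 left).
April has 30 days (14 left).
14 days into May → 14 May 1996.

14 May 1996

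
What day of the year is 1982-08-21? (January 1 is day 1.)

233

Days in months before August: 31 + 28 + 31 + 30 + 31 + 30 + 31 = 212.
Plus 21 days into August → day 233.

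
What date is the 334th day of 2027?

January has 31 days (334 − 31 = 303 remain).
February has 28 days (303 − 28 = 275 remain).
March has 31 days (275 − 31 = 244 remain).
April has 30 days (244 − 30 = 214 remain).
May has 31 days (214 − 31 = 183 remain).
June has 30 days (183 − 30 = 153 remain).
July has 31 days (153 − 31 = 122 remain).
August has 31 days (122 − 31 = 91 remain).
September has 30 days (91 − 30 = 61 remain).
October has 31 days (61 − 31 = 30 remain).
30 into November → November 30.

30 November 2027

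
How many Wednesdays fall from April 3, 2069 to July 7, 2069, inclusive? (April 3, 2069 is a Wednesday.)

14

April 3, 2069 is a Wednesday; the first Wednesday on or after it is April 3, 2069.
From April 3, 2069 to July 7, 2069: 27 + 31 + 30 + 7 = 95 days (rest of April, May, June, July).
95 ÷ 7 = 13 full weeks with remainder 4, so 13 more Wednesdays after the first → 14.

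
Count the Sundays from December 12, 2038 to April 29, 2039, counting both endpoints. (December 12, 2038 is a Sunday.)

December 12, 2038 is a Sunday; the first Sunday on or after it is December 12, 2038.
From December 12, 2038 to April 29, 2039: 19 + 31 + 28 + 31 + 29 = 138 days (rest of December, January, February, March, April).
138 ÷ 7 = 19 full weeks with remainder 5, so 19 more Sundays after the first → 20.

20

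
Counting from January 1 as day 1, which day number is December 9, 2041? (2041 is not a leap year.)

343

Days in months before December: 31 + 28 + 31 + 30 + 31 + 30 + 31 + 31 + 30 + 31 + 30 = 334.
Plus 9 days into December → day 343.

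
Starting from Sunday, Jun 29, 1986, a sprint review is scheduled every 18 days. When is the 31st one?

Dec 21, 1987

The 31st occurrence is 30 intervals after the first: 30 × 18 = 540 days after Jun 29, 1986.
Jun has 30 days — 1 day to the end of Jun leaves 539.
From end of Jun to end of 1986 is 184 days (355 left).
Jan has 31 days (324 left).
Feb has 28 days (296 left).
Mar has 31 days (265 left).
Apr has 30 days (235 left).
May has 31 days (204 left).
Jun has 30 days (174 left).
Jul has 31 days (143 left).
Aug has 31 days (112 left).
Sep has 30 days (82 left).
Oct has 31 days (51 left).
Nov has 30 days (21 left).
21 days into Dec → Dec 21, 1987.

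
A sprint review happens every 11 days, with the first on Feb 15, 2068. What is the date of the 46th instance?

Jun 24, 2069

The 46th occurrence is 45 intervals after the first: 45 × 11 = 495 days after Feb 15, 2068.
Feb has 29 days — 14 days to the end of Feb leaves 481.
From end of Feb to end of 2068 is 306 days (175 left).
Jan has 31 days (144 left).
Feb has 28 days (116 left).
Mar has 31 days (85 left).
Apr has 30 days (55 left).
May has 31 days (24 left).
24 days into Jun → Jun 24, 2069.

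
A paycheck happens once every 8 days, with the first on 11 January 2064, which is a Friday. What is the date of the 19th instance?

The 19th occurrence is 18 intervals after the first: 18 × 8 = 144 days after 11 January 2064.
January has 31 days — 20 days to the end of January leaves 124.
February has 29 days (95 left).
March has 31 days (64 left).
April has 30 days (34 left).
May has 31 days (3 left).
3 days into June → 3 June 2064.

3 June 2064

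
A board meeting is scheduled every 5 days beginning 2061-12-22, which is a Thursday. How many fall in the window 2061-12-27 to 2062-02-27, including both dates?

13

Occurrences land 5·i days after 2061-12-22 for i = 0, 1, 2, …
2061-12-27 is 5 days after the start; 5 ÷ 5 = 1 remainder 0. First occurrence in the window: #2 on 2061-12-27 (1×5 = 5 days in).
2062-02-27 is 67 days after the start; 67 ÷ 5 = 13 remainder 2. Last occurrence in the window: #14 on 2062-02-25.
Occurrences #2 through #14: 13 in total.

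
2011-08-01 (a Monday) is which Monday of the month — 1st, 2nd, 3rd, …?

1st

Day 1 falls in week ⌈1/7⌉ of the month.
Days 1–7 hold the 1st Monday, 8–14 the 2nd, 15–21 the 3rd, 22–28 the 4th, 29–31 the 5th.
1 is in the range for the 1st.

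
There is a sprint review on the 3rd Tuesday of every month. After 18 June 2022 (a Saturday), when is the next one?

21 June 2022

June 2022 starts on a Wednesday; its first Tuesday is the 7th, so the 3rd Tuesday is the 21st — 21 June 2022.
21 June 2022 is after 18 June 2022, so that is the next one.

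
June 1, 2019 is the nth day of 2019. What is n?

Days in months before June: 31 + 28 + 31 + 30 + 31 = 151.
Plus 1 day into June → day 152.

152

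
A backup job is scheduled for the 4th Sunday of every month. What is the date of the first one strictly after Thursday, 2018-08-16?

August 2018 starts on a Wednesday; its first Sunday is the 5th, so the 4th Sunday is the 26th — 2018-08-26.
2018-08-26 is after 2018-08-16, so that is the next one.

2018-08-26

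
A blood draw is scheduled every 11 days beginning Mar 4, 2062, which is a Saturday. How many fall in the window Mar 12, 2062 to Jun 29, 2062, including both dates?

10

Occurrences land 11·i days after Mar 4, 2062 for i = 0, 1, 2, …
Mar 12, 2062 is 8 days after the start; 8 ÷ 11 = 0 remainder 8; since the remainder is 8, round up to i = 1. First occurrence in the window: #2 on Mar 15, 2062 (1×11 = 11 days in).
Jun 29, 2062 is 117 days after the start; 117 ÷ 11 = 10 remainder 7. Last occurrence in the window: #11 on Jun 22, 2062.
Occurrences #2 through #11: 10 in total.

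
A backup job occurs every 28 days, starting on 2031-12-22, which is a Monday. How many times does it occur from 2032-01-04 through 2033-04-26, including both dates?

Occurrences land 28·i days after 2031-12-22 for i = 0, 1, 2, …
2032-01-04 is 13 days after the start; 13 ÷ 28 = 0 remainder 13; since the remainder is 13, round up to i = 1. First occurrence in the window: #2 on 2032-01-19 (1×28 = 28 days in).
2033-04-26 is 491 days after the start; 491 ÷ 28 = 17 remainder 15. Last occurrence in the window: #18 on 2033-04-11.
Occurrences #2 through #18: 17 in total.

17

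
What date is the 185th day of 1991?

January has 31 days (185 − 31 = 154 remain).
February has 28 days (154 − 28 = 126 remain).
March has 31 days (126 − 31 = 95 remain).
April has 30 days (95 − 30 = 65 remain).
May has 31 days (65 − 31 = 34 remain).
June has 30 days (34 − 30 = 4 remain).
4 into July → July 4.

1991-07-04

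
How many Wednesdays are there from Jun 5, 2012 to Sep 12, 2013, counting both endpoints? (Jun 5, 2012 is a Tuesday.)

Jun 5, 2012 is a Tuesday; the first Wednesday on or after it is Jun 6, 2012 (1 day later).
From Jun 6, 2012 to Sep 12, 2013: 208 + 255 = 463 days (rest of 2012, to Sep 12, 2013 in 2013).
463 ÷ 7 = 66 full weeks with remainder 1, so 66 more Wednesdays after the first → 67.

67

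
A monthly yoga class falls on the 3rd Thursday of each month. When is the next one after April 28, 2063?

May 17, 2063

April 2063 starts on a Sunday; its first Thursday is the 5th, so the 3rd Thursday is the 19th — April 19, 2063.
That is not after April 28, 2063, so look at May 2063.
May 2063 starts on a Tuesday; its first Thursday is the 3rd, so the 3rd Thursday is the 17th — May 17, 2063.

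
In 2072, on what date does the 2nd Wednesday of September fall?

September 2072 begins on a Thursday, so the first Wednesday is September 7 (6 days later).
The 2nd Wednesday is 1 weeks later: 7 + 7 = 14.

14 September 2072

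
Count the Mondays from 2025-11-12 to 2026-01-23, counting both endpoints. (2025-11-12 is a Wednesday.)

2025-11-12 is a Wednesday; the first Monday on or after it is 2025-11-17 (5 days later).
From 2025-11-17 to 2026-01-23: 13 + 31 + 23 = 67 days (rest of November, December, January).
67 ÷ 7 = 9 full weeks with remainder 4, so 9 more Mondays after the first → 10.

10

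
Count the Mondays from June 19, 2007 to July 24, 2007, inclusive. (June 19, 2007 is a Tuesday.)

June 19, 2007 is a Tuesday; the first Monday on or after it is June 25, 2007 (6 days later).
From June 25, 2007 to July 24, 2007: 5 + 24 = 29 days (rest of June, July).
29 ÷ 7 = 4 full weeks with remainder 1, so 4 more Mondays after the first → 5.

5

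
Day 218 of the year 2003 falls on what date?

Aug 6, 2003

Jan has 31 days (218 − 31 = 187 remain).
Feb has 28 days (187 − 28 = 159 remain).
Mar has 31 days (159 − 31 = 128 remain).
Apr has 30 days (128 − 30 = 98 remain).
May has 31 days (98 − 31 = 67 remain).
Jun has 30 days (67 − 30 = 37 remain).
Jul has 31 days (37 − 31 = 6 remain).
6 into Aug → Aug 6.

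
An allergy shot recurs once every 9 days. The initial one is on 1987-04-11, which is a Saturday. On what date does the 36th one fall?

1988-02-20

The 36th occurrence is 35 intervals after the first: 35 × 9 = 315 days after 1987-04-11.
April has 30 days — 19 days to the end of April leaves 296.
May has 31 days (265 left).
June has 30 days (235 left).
July has 31 days (204 left).
August has 31 days (173 left).
September has 30 days (143 left).
October has 31 days (112 left).
November has 30 days (82 left).
December has 31 days (51 left).
January has 31 days (20 left).
20 days into February → 1988-02-20.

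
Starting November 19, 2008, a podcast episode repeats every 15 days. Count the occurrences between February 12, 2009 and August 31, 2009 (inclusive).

Occurrences land 15·i days after November 19, 2008 for i = 0, 1, 2, …
February 12, 2009 is 85 days after the start; 85 ÷ 15 = 5 remainder 10; since the remainder is 10, round up to i = 6. First occurrence in the window: #7 on February 17, 2009 (6×15 = 90 days in).
August 31, 2009 is 285 days after the start; 285 ÷ 15 = 19 remainder 0. Last occurrence in the window: #20 on August 31, 2009.
Occurrences #7 through #20: 14 in total.

14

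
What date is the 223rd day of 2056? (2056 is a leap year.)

2056-08-10

January has 31 days (223 − 31 = 192 remain).
February has 29 days (192 − 29 = 163 remain).
March has 31 days (163 − 31 = 132 remain).
April has 30 days (132 − 30 = 102 remain).
May has 31 days (102 − 31 = 71 remain).
June has 30 days (71 − 30 = 41 remain).
July has 31 days (41 − 31 = 10 remain).
10 into August → August 10.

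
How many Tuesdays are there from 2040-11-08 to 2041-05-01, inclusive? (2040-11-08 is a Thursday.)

2040-11-08 is a Thursday; the first Tuesday on or after it is 2040-11-13 (5 days later).
From 2040-11-13 to 2041-05-01: 17 + 31 + 31 + 28 + 31 + 30 + 1 = 169 days (rest of November, December, January, February, March, April, May).
169 ÷ 7 = 24 full weeks with remainder 1, so 24 more Tuesdays after the first → 25.

25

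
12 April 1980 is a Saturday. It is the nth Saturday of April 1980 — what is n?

Day 12 falls in week ⌈12/7⌉ of the month.
Days 1–7 hold the 1st Saturday, 8–14 the 2nd, 15–21 the 3rd, 22–28 the 4th, 29–31 the 5th.
12 is in the range for the 2nd.

2nd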